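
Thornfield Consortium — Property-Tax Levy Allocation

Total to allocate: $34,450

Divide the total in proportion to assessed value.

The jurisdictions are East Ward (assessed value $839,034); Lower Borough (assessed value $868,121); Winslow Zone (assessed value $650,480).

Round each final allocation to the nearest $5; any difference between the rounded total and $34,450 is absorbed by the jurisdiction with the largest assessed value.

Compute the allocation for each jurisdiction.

Assessed value total: 839,034 + 868,121 + 650,480 = 2,357,635.
Unrounded shares: East Ward 12,260.05; Lower Borough 12,685.07; Winslow Zone 9,504.88.
After rounding ($5): East Ward $12,260; Lower Borough $12,685; Winslow Zone $9,505. Sum = $34,450.
No rounding difference to absorb.

East Ward: $12,260; Lower Borough: $12,685; Winslow Zone: $9,505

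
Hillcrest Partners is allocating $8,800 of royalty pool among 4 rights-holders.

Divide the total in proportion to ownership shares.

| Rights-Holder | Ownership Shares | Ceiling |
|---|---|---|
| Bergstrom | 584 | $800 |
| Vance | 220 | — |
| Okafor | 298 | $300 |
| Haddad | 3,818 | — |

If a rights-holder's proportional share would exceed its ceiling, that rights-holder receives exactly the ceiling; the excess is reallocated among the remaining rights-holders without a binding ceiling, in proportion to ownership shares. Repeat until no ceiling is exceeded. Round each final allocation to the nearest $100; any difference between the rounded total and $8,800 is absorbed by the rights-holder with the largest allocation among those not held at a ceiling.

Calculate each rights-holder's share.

Sum of ownership shares: 4,920.
Pro-rata shares before constraints: Bergstrom 1,044.55; Vance 393.50; Okafor 533.01; Haddad 6,828.94.
Held at cap: Bergstrom ($800), Okafor ($300); balance $7,700 reallocated over remaining ownership shares 4,038.
Remaining shares: Vance 419.51 → $400; Haddad 7,280.49 → $7,300.

Bergstrom: $800 | Vance: $400 | Okafor: $300 | Haddad: $7,300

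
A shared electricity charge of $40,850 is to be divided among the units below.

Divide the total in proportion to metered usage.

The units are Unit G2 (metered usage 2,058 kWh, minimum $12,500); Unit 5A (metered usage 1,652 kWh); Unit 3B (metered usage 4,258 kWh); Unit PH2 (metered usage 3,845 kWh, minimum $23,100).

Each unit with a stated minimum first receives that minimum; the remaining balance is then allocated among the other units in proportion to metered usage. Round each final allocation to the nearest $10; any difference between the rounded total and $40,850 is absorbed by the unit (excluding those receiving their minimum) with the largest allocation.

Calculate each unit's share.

Unit G2: $12,500 | Unit 5A: $1,470 | Unit 3B: $3,780 | Unit PH2: $23,100

Minimums first: Unit G2 $12,500; Unit PH2 $23,100. Residual $5,250.
Residual split over remaining metered usage 5,910: Unit 5A 1,467.51 → $1,470; Unit 3B 3,782.49 → $3,780.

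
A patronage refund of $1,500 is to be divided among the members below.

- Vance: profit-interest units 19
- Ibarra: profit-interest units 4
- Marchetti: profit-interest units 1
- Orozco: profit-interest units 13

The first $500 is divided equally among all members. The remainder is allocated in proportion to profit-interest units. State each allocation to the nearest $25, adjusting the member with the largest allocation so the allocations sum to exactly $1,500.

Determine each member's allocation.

First tranche $500 split equally: $125 each.
Remainder $1,000 by profit-interest units (total 37): Vance 513.51 → $525; Ibarra 108.11 → $100; Marchetti 27.03 → $25; Orozco 351.35 → $350.
Totals: Vance $125 + $525 = $650; Ibarra $125 + $100 = $225; Marchetti $125 + $25 = $150; Orozco $125 + $350 = $475.

Vance: $650 | Ibarra: $225 | Marchetti: $150 | Orozco: $475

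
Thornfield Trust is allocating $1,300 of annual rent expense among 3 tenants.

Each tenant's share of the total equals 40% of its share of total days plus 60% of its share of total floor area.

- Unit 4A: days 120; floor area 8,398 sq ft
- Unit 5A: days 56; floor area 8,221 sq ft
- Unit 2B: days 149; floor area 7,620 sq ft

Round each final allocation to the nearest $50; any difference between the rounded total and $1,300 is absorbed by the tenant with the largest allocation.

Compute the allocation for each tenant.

Totals — days 325, floor area 24,239.
Composite weights (40% days + 60% floor area): Unit 4A 0.3556; Unit 5A 0.2724; Unit 2B 0.3720.
Pro-rata amounts: Unit 4A 462.24; Unit 5A 354.15; Unit 2B 483.61.
After rounding ($50): Unit 4A $450; Unit 5A $350; Unit 2B $500. Sum = $1,300.
Rounded total matches; no reconciliation needed.

Unit 4A: $450 | Unit 5A: $350 | Unit 2B: $500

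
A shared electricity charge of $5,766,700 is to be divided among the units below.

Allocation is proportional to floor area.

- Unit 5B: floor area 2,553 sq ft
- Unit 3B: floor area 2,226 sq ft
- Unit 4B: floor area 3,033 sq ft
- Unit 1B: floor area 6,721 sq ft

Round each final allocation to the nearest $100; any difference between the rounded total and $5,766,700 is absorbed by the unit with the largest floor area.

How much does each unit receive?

Total floor area = 2,553 + 2,226 + 3,033 + 6,721 = 14,533.
Pro-rata amounts: Unit 5B 1,013,031.38; Unit 3B 883,277.66; Unit 4B 1,203,495.57; Unit 1B 2,666,895.39.
Rounded to nearest $100: Unit 5B $1,013,000; Unit 3B $883,300; Unit 4B $1,203,500; Unit 1B $2,666,900. Sum = $5,766,700.
No rounding difference to absorb.

Unit 5B: $1,013,000 | Unit 3B: $883,300 | Unit 4B: $1,203,500 | Unit 1B: $2,666,900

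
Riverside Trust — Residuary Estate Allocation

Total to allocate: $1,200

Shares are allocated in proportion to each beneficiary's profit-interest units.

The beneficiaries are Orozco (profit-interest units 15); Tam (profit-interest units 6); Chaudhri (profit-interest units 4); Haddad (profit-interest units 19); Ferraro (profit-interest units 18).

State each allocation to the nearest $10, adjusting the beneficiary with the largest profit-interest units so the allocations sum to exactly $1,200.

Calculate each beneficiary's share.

Combined profit-interest units = 15 + 6 + 4 + 19 + 18 = 62.
Raw shares: Orozco 290.32; Tam 116.13; Chaudhri 77.42; Haddad 367.74; Ferraro 348.39.
Rounded to nearest $10: Orozco $290; Tam $120; Chaudhri $80; Haddad $370; Ferraro $350. Sum = $1,210.
Difference $1,200 − $1,210 = −$10 applied to largest profit-interest units (Haddad): Haddad becomes $360.

Orozco: $290 · Tam: $120 · Chaudhri: $80 · Haddad: $360 · Ferraro: $350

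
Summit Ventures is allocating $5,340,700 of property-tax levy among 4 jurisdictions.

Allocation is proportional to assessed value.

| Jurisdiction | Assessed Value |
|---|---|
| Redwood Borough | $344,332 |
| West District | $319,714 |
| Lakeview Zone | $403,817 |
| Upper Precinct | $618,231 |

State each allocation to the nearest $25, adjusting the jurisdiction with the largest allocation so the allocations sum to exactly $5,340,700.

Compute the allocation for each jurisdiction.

Total assessed value = 1,686,094.
Proportional shares: Redwood Borough 344,332/1,686,094 × $5,340,700 = 1,090,671.05; West District 319,714/1,686,094 × $5,340,700 = 1,012,693.57; Lakeview Zone 403,817/1,686,094 × $5,340,700 = 1,279,089.69; Upper Precinct 618,231/1,686,094 × $5,340,700 = 1,958,245.69.
After rounding ($25): Redwood Borough $1,090,675; West District $1,012,700; Lakeview Zone $1,279,100; Upper Precinct $1,958,250. Sum = $5,340,725.
Difference $5,340,700 − $5,340,725 = −$25 applied to largest allocation (Upper Precinct): Upper Precinct becomes $1,958,225.

Redwood Borough: $1,090,675 · West District: $1,012,700 · Lakeview Zone: $1,279,100 · Upper Precinct: $1,958,225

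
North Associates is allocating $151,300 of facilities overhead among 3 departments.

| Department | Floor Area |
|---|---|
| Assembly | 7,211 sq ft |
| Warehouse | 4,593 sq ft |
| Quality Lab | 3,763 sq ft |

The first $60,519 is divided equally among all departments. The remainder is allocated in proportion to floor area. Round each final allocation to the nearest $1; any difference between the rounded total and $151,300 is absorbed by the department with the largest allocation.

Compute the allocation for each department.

First tranche $60,519 split equally: $20,173 each.
Remainder $90,781 by floor area (total 15,567): Assembly 42,051.89 → $42,052; Warehouse 26,784.68 → $26,785; Quality Lab 21,944.43 → $21,944.
Totals: Assembly $20,173 + $42,052 = $62,225; Warehouse $20,173 + $26,785 = $46,958; Quality Lab $20,173 + $21,944 = $42,117.

Assembly: $62,225 · Warehouse: $46,958 · Quality Lab: $42,117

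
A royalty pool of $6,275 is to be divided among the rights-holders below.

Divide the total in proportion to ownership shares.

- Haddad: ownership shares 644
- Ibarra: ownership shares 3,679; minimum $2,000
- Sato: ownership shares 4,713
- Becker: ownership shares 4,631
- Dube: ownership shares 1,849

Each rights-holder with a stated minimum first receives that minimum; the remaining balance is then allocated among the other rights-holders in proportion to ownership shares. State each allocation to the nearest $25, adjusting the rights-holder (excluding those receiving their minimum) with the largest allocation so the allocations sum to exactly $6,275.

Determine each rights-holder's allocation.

Haddad: $225; Ibarra: $2,000; Sato: $1,700; Becker: $1,675; Dube: $675

Guaranteed amounts: Ibarra $2,000. Residual $4,275.
Residual split over remaining ownership shares 11,837: Haddad 232.58 → $225; Sato 1,702.13 → $1,700; Becker 1,672.51 → $1,675; Dube 667.78 → $675.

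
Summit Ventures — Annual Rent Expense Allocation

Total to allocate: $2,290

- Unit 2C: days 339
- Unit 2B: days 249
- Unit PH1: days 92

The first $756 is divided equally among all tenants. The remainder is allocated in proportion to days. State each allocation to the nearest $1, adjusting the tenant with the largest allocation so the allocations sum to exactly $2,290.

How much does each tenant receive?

Equal tier: $756 ÷ 3 = $252 apiece.
Remainder $1,534 by days (total 680): Unit 2C 764.74 → $765; Unit 2B 561.71 → $562; Unit PH1 207.54 → $208.
Rounding difference −$1 on remainder applied to Unit 2C.
Totals: Unit 2C $252 + $764 = $1,016; Unit 2B $252 + $562 = $814; Unit PH1 $252 + $208 = $460.

Unit 2C: $1,016; Unit 2B: $814; Unit PH1: $460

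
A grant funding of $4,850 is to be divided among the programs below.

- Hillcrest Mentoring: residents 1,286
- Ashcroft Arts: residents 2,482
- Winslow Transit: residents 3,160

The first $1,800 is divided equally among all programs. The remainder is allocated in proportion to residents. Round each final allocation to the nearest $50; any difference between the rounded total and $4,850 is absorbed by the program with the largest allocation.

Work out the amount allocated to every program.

Hillcrest Mentoring: $1,150; Ashcroft Arts: $1,700; Winslow Transit: $2,000

Equal tier: $1,800 ÷ 3 = $600 apiece.
Remainder $3,050 by residents (total 6,928): Hillcrest Mentoring 566.15 → $550; Ashcroft Arts 1,092.68 → $1,100; Winslow Transit 1,391.17 → $1,400.
Totals: Hillcrest Mentoring $600 + $550 = $1,150; Ashcroft Arts $600 + $1,100 = $1,700; Winslow Transit $600 + $1,400 = $2,000.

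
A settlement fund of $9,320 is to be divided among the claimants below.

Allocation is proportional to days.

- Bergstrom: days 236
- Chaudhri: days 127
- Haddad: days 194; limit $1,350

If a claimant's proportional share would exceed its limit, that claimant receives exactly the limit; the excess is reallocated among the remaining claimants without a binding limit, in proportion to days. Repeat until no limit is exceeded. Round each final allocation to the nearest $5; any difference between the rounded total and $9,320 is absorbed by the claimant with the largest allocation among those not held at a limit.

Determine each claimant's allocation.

Bergstrom: $5,180 | Chaudhri: $2,790 | Haddad: $1,350

Combined days = 557.
Proportional shares (ignoring caps): Bergstrom 3,948.87; Chaudhri 2,125.03; Haddad 3,246.10.
Held at cap: Haddad ($1,350); residual $7,970 reallocated over remaining days 363.
Shares after redistribution: Bergstrom 5,181.60 → $5,180; Chaudhri 2,788.40 → $2,790.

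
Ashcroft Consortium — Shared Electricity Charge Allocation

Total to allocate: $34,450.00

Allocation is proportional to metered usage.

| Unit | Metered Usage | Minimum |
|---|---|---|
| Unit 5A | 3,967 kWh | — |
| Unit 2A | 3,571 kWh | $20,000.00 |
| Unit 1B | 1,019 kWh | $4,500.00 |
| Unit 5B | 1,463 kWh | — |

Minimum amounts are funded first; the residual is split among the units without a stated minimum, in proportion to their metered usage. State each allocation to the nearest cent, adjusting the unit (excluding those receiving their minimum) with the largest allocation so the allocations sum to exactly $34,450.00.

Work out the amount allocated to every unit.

Unit 5A: $7,269.18 · Unit 2A: $20,000.00 · Unit 1B: $4,500.00 · Unit 5B: $2,680.82

Minimums first: Unit 2A $20,000.00; Unit 1B $4,500.00. Balance $9,950.00.
Balance split over remaining metered usage 5,430: Unit 5A 7,269.1805 → $7,269.18; Unit 5B 2,680.8195 → $2,680.82.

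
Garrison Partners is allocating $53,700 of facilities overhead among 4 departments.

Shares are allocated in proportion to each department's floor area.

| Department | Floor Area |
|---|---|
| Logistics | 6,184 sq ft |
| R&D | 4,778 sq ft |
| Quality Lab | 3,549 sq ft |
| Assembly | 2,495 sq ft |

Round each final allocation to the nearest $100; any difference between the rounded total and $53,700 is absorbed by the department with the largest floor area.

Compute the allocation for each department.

Logistics: $19,500 · R&D: $15,100 · Quality Lab: $11,200 · Assembly: $7,900

Floor area total: 6,184 + 4,778 + 3,549 + 2,495 = 17,006.
Unrounded shares: Logistics 19,527.27; R&D 15,087.53; Quality Lab 11,206.71; Assembly 7,878.48.
After rounding ($100): Logistics $19,500; R&D $15,100; Quality Lab $11,200; Assembly $7,900. Sum = $53,700.
Rounded total matches; no reconciliation needed.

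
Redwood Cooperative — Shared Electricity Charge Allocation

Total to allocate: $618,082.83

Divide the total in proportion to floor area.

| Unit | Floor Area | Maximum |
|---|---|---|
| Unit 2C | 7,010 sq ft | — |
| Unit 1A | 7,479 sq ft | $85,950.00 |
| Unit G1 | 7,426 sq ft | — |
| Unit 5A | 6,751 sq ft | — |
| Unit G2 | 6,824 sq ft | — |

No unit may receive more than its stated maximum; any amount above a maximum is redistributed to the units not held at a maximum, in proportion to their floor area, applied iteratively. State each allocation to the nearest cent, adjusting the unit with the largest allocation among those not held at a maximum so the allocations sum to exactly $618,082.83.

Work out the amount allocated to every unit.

Floor area total: 35,490.
Proportional shares (ignoring caps): Unit 2C 122,083.9853; Unit 1A 130,251.9438; Unit G1 129,328.9122; Unit 5A 117,573.3216; Unit G2 118,844.6670.
Cap binds for Unit 1A ($85,950.00); balance $532,132.83 reallocated over remaining floor area 28,011.
Redistributed shares: Unit 2C 133,170.9378 → $133,170.94; Unit G1 141,073.8066 → $141,073.81; Unit 5A 128,250.6421 → $128,250.64; Unit G2 129,637.4436 → $129,637.44.

Unit 2C: $133,170.94 | Unit 1A: $85,950.00 | Unit G1: $141,073.81 | Unit 5A: $128,250.64 | Unit G2: $129,637.44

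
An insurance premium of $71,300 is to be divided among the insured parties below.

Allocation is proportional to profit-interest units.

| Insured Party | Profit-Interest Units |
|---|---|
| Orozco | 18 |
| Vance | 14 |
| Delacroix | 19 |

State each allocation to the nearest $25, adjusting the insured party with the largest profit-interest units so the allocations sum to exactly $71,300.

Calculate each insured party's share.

Combined profit-interest units = 18 + 14 + 19 = 51.
Proportional shares: Orozco 25,164.71; Vance 19,572.55; Delacroix 26,562.75.
At nearest $25: Orozco $25,175; Vance $19,575; Delacroix $26,575. Sum = $71,325.
Difference $71,300 − $71,325 = −$25 applied to largest profit-interest units (Delacroix): Delacroix becomes $26,550.

Orozco: $25,175 · Vance: $19,575 · Delacroix: $26,550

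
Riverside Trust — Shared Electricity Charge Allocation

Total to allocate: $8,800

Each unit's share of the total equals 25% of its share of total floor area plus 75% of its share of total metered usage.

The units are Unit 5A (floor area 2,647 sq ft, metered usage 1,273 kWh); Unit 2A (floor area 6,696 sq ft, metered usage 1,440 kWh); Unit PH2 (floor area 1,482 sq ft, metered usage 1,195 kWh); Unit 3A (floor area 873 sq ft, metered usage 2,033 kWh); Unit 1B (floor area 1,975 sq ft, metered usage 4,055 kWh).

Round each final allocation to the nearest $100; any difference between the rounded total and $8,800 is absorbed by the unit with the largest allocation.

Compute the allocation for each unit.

Unit 5A: $1,300 · Unit 2A: $2,000 · Unit PH2: $1,000 · Unit 3A: $1,500 · Unit 1B: $3,000

Floor area total 13,673; metered usage total 9,996.
Combined weights (25% floor area + 75% metered usage): Unit 5A 0.1439; Unit 2A 0.2305; Unit PH2 0.1168; Unit 3A 0.1685; Unit 1B 0.3404.
Unrounded shares: Unit 5A 1,266.42; Unit 2A 2,028.17; Unit PH2 1,027.47; Unit 3A 1,482.78; Unit 1B 2,995.15.
Rounded to nearest $100: Unit 5A $1,300; Unit 2A $2,000; Unit PH2 $1,000; Unit 3A $1,500; Unit 1B $3,000. Sum = $8,800.
Sum already equals the total — no adjustment.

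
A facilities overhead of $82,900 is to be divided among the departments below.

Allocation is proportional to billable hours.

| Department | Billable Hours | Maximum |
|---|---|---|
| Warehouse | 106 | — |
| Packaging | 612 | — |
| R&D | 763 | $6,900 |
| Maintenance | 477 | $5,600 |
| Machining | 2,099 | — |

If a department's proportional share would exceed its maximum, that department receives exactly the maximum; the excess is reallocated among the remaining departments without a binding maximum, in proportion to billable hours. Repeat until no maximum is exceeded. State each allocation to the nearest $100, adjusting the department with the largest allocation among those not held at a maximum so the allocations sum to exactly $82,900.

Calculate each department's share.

Warehouse: $2,600 · Packaging: $15,300 · R&D: $6,900 · Maintenance: $5,600 · Machining: $52,500

Combined billable hours = 4,057.
Proportional shares (ignoring caps): Warehouse 2,165.98; Packaging 12,505.50; R&D 15,591.00; Maintenance 9,746.93; Machining 42,890.58.
Capped: R&D ($6,900), Maintenance ($5,600); remaining pool $70,400 reallocated over remaining billable hours 2,817.
Redistributed shares: Warehouse 2,649.06 → $2,600; Packaging 15,294.57 → $15,300; Machining 52,456.37 → $52,500.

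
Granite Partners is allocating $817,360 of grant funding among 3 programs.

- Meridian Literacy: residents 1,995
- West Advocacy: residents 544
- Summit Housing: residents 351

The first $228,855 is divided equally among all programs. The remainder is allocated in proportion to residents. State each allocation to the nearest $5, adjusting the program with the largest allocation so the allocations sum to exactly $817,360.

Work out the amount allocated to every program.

First tranche $228,855 split equally: $76,285 each.
Remainder $588,505 by residents (total 2,890): Meridian Literacy 406,251.72 → $406,250; West Advocacy 110,777.41 → $110,775; Summit Housing 71,475.87 → $71,475.
Rounding difference +$5 on remainder applied to Meridian Literacy.
Totals: Meridian Literacy $76,285 + $406,255 = $482,540; West Advocacy $76,285 + $110,775 = $187,060; Summit Housing $76,285 + $71,475 = $147,760.

Meridian Literacy: $482,540 · West Advocacy: $187,060 · Summit Housing: $147,760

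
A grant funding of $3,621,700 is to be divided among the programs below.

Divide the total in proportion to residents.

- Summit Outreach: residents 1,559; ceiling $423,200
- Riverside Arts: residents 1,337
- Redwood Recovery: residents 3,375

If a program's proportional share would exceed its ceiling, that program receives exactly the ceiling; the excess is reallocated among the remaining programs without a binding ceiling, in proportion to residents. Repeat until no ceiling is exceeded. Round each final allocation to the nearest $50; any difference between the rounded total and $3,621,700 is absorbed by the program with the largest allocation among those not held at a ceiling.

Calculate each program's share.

Total residents = 6,271.
Proportional shares (ignoring caps): Summit Outreach 900,371.60; Riverside Arts 772,159.61; Redwood Recovery 1,949,168.79.
Capped: Summit Outreach ($423,200); remaining pool $3,198,500 reallocated over remaining residents 4,712.
Remaining shares: Riverside Arts 907,554.01 → $907,550; Redwood Recovery 2,290,945.99 → $2,290,950.

Summit Outreach: $423,200 · Riverside Arts: $907,550 · Redwood Recovery: $2,290,950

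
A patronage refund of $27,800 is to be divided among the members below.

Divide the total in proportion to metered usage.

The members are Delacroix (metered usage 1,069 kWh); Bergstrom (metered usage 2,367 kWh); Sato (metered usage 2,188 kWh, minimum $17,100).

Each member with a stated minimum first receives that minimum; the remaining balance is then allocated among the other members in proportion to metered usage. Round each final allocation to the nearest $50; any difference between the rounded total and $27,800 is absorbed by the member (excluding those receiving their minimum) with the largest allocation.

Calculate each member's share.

Delacroix: $3,350 | Bergstrom: $7,350 | Sato: $17,100

Guaranteed amounts: Sato $17,100. Balance $10,700.
Balance split over remaining metered usage 3,436: Delacroix 3,328.96 → $3,350; Bergstrom 7,371.04 → $7,350.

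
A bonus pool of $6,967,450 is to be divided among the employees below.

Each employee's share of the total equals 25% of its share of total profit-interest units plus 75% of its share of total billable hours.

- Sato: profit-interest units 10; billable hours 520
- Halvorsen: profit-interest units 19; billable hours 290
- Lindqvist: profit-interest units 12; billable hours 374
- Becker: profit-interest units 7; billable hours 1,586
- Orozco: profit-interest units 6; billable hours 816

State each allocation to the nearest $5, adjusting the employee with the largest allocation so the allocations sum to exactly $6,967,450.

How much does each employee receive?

Totals — profit-interest units 54, billable hours 3,586.
Composite weights (25% profit-interest units + 75% billable hours): Sato 0.1551; Halvorsen 0.1486; Lindqvist 0.1338; Becker 0.3641; Orozco 0.1984.
Proportional shares: Sato 1,080,321.03; Halvorsen 1,035,471.07; Lindqvist 932,080.48; Becker 2,536,946.40; Orozco 1,382,631.02.
Rounded to nearest $5: Sato $1,080,320; Halvorsen $1,035,470; Lindqvist $932,080; Becker $2,536,945; Orozco $1,382,630. Sum = $6,967,445.
Difference $6,967,450 − $6,967,445 = +$5 applied to largest allocation (Becker): Becker becomes $2,536,950.

Sato: $1,080,320; Halvorsen: $1,035,470; Lindqvist: $932,080; Becker: $2,536,950; Orozco: $1,382,630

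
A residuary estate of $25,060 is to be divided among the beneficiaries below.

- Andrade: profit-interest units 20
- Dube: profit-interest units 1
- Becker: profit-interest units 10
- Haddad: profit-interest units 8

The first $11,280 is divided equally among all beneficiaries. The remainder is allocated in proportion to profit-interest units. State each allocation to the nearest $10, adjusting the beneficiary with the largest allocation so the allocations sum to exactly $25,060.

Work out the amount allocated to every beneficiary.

First tranche $11,280 split equally: $2,820 each.
Remainder $13,780 by profit-interest units (total 39): Andrade 7,066.67 → $7,070; Dube 353.33 → $350; Becker 3,533.33 → $3,530; Haddad 2,826.67 → $2,830.
Totals: Andrade $2,820 + $7,070 = $9,890; Dube $2,820 + $350 = $3,170; Becker $2,820 + $3,530 = $6,350; Haddad $2,820 + $2,830 = $5,650.

Andrade: $9,890 · Dube: $3,170 · Becker: $6,350 · Haddad: $5,650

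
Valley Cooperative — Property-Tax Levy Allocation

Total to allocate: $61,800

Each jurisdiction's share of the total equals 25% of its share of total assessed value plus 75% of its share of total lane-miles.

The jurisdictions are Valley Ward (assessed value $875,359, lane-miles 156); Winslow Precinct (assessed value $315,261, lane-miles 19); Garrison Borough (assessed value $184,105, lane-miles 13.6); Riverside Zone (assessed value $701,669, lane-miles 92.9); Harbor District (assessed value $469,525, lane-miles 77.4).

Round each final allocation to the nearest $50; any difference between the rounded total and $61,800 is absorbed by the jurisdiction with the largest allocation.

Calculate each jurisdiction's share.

Valley Ward: $25,500; Winslow Precinct: $4,350; Garrison Borough: $2,850; Riverside Zone: $16,250; Harbor District: $12,850

Assessed value total 2,545,919; lane-miles total 358.9.
Blended shares (25% assessed value + 75% lane-miles): Valley Ward 0.4120; Winslow Precinct 0.0707; Garrison Borough 0.0465; Riverside Zone 0.2630; Harbor District 0.2078.
Proportional shares: Valley Ward 25,458.71; Winslow Precinct 4,366.92; Garrison Borough 2,873.61; Riverside Zone 16,255.64; Harbor District 12,845.12.
After rounding ($50): Valley Ward $25,450; Winslow Precinct $4,350; Garrison Borough $2,850; Riverside Zone $16,250; Harbor District $12,850. Sum = $61,750.
Difference $61,800 − $61,750 = +$50 applied to largest allocation (Valley Ward): Valley Ward becomes $25,500.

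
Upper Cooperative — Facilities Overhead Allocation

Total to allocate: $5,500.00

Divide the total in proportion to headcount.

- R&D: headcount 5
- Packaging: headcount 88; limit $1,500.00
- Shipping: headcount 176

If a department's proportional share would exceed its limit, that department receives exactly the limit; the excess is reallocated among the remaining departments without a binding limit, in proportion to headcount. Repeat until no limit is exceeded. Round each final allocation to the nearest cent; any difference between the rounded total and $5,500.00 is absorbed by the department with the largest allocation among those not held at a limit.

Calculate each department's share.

R&D: $110.50 · Packaging: $1,500.00 · Shipping: $3,889.50

Total headcount = 269.
Pro-rata shares before constraints: R&D 102.2305; Packaging 1,799.2565; Shipping 3,598.5130.
Capped: Packaging ($1,500.00); balance $4,000.00 reallocated over remaining headcount 181.
Shares after redistribution: R&D 110.4972 → $110.50; Shipping 3,889.5028 → $3,889.50.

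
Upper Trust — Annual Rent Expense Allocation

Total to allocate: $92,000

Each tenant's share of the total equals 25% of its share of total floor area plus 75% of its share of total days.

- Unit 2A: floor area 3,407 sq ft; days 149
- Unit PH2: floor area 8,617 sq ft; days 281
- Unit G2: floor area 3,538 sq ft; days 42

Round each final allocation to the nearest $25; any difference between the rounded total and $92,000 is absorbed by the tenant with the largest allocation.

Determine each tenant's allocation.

Totals — floor area 15,562, days 472.
Composite weights (25% floor area + 75% days): Unit 2A 0.2915; Unit PH2 0.5849; Unit G2 0.1236.
Pro-rata amounts: Unit 2A 26,817.19; Unit PH2 53,813.96; Unit G2 11,368.85.
After rounding ($25): Unit 2A $26,825; Unit PH2 $53,825; Unit G2 $11,375. Sum = $92,025.
Difference $92,000 − $92,025 = −$25 applied to largest allocation (Unit PH2): Unit PH2 becomes $53,800.

Unit 2A: $26,825 | Unit PH2: $53,800 | Unit G2: $11,375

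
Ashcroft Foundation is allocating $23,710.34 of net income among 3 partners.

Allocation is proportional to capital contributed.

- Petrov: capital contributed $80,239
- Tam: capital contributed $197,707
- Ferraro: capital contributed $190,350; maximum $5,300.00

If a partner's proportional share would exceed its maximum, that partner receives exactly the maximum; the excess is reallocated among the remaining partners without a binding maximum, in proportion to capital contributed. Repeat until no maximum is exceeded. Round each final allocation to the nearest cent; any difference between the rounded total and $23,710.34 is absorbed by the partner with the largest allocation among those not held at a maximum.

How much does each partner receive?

Sum of capital contributed: 468,296.
Unconstrained shares: Petrov 4,062.5886; Tam 10,010.1222; Ferraro 9,637.6292.
Capped: Ferraro ($5,300.00); remaining pool $18,410.34 reallocated over remaining capital contributed 277,946.
Remaining shares: Petrov 5,314.7995 → $5,314.80; Tam 13,095.5405 → $13,095.54.

Petrov: $5,314.80; Tam: $13,095.54; Ferraro: $5,300.00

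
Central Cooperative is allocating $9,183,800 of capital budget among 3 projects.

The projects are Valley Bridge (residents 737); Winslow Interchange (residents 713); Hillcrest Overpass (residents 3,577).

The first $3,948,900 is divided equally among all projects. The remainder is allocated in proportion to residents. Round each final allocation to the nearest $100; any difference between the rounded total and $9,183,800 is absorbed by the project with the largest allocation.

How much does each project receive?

Valley Bridge: $2,083,800 | Winslow Interchange: $2,058,800 | Hillcrest Overpass: $5,041,200

Equal tier: $3,948,900 ÷ 3 = $1,316,300 apiece.
Remainder $5,234,900 by residents (total 5,027): Valley Bridge 767,479.87 → $767,500; Winslow Interchange 742,487.31 → $742,500; Hillcrest Overpass 3,724,932.82 → $3,724,900.
Totals: Valley Bridge $1,316,300 + $767,500 = $2,083,800; Winslow Interchange $1,316,300 + $742,500 = $2,058,800; Hillcrest Overpass $1,316,300 + $3,724,900 = $5,041,200.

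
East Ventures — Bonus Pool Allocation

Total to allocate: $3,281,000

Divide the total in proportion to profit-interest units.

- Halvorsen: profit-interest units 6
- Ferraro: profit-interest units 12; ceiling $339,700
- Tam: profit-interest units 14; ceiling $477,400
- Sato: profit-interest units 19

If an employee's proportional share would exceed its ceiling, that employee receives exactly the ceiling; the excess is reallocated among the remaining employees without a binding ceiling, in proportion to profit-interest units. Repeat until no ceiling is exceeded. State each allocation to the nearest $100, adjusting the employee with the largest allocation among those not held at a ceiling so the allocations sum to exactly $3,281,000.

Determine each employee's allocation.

Profit-interest units total: 51.
Pro-rata shares before constraints: Halvorsen 386,000.00; Ferraro 772,000.00; Tam 900,666.67; Sato 1,222,333.33.
Cap binds for Ferraro ($339,700), Tam ($477,400); remaining pool $2,463,900 reallocated over remaining profit-interest units 25.
Remaining shares: Halvorsen 591,336.00 → $591,300; Sato 1,872,564.00 → $1,872,600.

Halvorsen: $591,300; Ferraro: $339,700; Tam: $477,400; Sato: $1,872,600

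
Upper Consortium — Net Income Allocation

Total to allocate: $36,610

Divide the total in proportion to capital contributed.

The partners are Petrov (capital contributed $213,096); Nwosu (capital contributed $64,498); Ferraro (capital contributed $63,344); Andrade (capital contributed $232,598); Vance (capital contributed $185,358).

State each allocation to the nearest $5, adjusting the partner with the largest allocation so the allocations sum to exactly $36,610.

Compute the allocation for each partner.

Sum of capital contributed: 758,894.
Unrounded shares: Petrov 213,096/758,894 × $36,610 = 10,280.02; Nwosu 64,498/758,894 × $36,610 = 3,111.46; Ferraro 63,344/758,894 × $36,610 = 3,055.79; Andrade 232,598/758,894 × $36,610 = 11,220.82; Vance 185,358/758,894 × $36,610 = 8,941.90.
Rounded to nearest $5: Petrov $10,280; Nwosu $3,110; Ferraro $3,055; Andrade $11,220; Vance $8,940. Sum = $36,605.
Difference $36,610 − $36,605 = +$5 applied to largest allocation (Andrade): Andrade becomes $11,225.

Petrov: $10,280 · Nwosu: $3,110 · Ferraro: $3,055 · Andrade: $11,225 · Vance: $8,940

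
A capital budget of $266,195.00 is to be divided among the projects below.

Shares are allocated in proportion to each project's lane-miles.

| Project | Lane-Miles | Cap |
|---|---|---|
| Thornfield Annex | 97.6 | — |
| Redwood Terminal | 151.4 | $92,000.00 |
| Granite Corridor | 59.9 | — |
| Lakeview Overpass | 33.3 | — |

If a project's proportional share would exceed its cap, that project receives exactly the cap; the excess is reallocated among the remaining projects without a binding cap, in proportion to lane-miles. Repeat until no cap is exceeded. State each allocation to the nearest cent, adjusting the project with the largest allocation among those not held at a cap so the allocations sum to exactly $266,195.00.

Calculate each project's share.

Thornfield Annex: $89,106.04; Redwood Terminal: $92,000.00; Granite Corridor: $54,687.00; Lakeview Overpass: $30,401.96

Combined lane-miles = 342.2.
Pro-rata shares before constraints: Thornfield Annex 75,922.3612; Redwood Terminal 117,773.0070; Granite Corridor 46,595.7934; Lakeview Overpass 25,903.8384.
Cap binds for Redwood Terminal ($92,000.00); balance $174,195.00 reallocated over remaining lane-miles 190.8.
Redistributed shares: Thornfield Annex 89,106.0377 → $89,106.04; Granite Corridor 54,687.0047 → $54,687.00; Lakeview Overpass 30,401.9575 → $30,401.96.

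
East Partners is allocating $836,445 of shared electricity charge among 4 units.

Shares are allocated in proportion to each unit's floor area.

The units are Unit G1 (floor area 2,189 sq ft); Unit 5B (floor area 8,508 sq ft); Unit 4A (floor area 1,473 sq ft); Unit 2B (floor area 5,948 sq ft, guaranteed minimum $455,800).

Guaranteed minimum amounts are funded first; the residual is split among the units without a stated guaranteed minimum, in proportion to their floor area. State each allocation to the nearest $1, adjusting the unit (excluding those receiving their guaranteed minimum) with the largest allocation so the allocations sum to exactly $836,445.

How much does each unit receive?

Guaranteed amounts: Unit 2B $455,800. Residual $380,645.
Residual split over remaining floor area 12,170: Unit G1 68,466.06 → $68,466; Unit 5B 266,107.45 → $266,107; Unit 4A 46,071.49 → $46,071.
Rounding difference +$1 applied to Unit 5B → $266,108.

Unit G1: $68,466 | Unit 5B: $266,108 | Unit 4A: $46,071 | Unit 2B: $455,800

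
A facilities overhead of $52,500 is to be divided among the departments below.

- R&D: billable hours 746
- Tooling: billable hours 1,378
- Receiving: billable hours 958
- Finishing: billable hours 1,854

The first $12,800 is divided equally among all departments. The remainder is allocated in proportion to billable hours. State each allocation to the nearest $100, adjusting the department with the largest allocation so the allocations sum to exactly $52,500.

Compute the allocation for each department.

First tranche $12,800 split equally: $3,200 each.
Remainder $39,700 by billable hours (total 4,936): R&D 6,000.04 → $6,000; Tooling 11,083.18 → $11,100; Receiving 7,705.15 → $7,700; Finishing 14,911.63 → $14,900.
Totals: R&D $3,200 + $6,000 = $9,200; Tooling $3,200 + $11,100 = $14,300; Receiving $3,200 + $7,700 = $10,900; Finishing $3,200 + $14,900 = $18,100.

R&D: $9,200 · Tooling: $14,300 · Receiving: $10,900 · Finishing: $18,100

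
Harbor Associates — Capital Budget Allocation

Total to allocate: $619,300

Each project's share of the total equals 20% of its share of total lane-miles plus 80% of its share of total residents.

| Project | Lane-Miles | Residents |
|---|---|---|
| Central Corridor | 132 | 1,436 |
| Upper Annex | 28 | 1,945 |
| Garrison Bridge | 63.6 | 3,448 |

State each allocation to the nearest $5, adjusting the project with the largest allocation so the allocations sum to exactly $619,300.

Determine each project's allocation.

Central Corridor: $177,300 · Upper Annex: $156,620 · Garrison Bridge: $285,380

Totals — lane-miles 223.6, residents 6,829.
Composite weights (20% lane-miles + 80% residents): Central Corridor 0.2863; Upper Annex 0.2529; Garrison Bridge 0.4608.
Pro-rata amounts: Central Corridor 177,300.47; Upper Annex 156,618.82; Garrison Bridge 285,380.71.
At nearest $5: Central Corridor $177,300; Upper Annex $156,620; Garrison Bridge $285,380. Sum = $619,300.
Rounded total matches; no reconciliation needed.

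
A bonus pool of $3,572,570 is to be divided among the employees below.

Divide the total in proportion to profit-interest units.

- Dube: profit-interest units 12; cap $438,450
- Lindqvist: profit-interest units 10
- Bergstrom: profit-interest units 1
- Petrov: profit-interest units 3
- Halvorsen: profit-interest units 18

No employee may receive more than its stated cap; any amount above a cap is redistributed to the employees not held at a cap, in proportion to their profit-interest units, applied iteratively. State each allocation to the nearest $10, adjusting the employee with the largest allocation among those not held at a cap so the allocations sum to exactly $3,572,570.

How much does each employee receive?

Combined profit-interest units = 44.
Unconstrained shares: Dube 974,337.27; Lindqvist 811,947.73; Bergstrom 81,194.77; Petrov 243,584.32; Halvorsen 1,461,505.91.
Held at cap: Dube ($438,450); remaining pool $3,134,120 reallocated over remaining profit-interest units 32.
Shares after redistribution: Lindqvist 979,412.50 → $979,410; Bergstrom 97,941.25 → $97,940; Petrov 293,823.75 → $293,820; Halvorsen 1,762,942.50 → $1,762,940.
Rounding difference +$10 applied to Halvorsen → $1,762,950.

Dube: $438,450 | Lindqvist: $979,410 | Bergstrom: $97,940 | Petrov: $293,820 | Halvorsen: $1,762,950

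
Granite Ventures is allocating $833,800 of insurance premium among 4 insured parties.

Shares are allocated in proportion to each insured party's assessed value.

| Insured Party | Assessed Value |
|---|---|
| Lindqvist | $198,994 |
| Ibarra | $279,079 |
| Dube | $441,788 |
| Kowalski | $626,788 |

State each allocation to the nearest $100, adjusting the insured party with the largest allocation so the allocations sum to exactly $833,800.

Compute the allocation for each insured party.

Combined assessed value = 1,546,649.
Proportional shares: Lindqvist 198,994/1,546,649 × $833,800 = 107,277.86; Ibarra 279,079/1,546,649 × $833,800 = 150,451.76; Dube 441,788/1,546,649 × $833,800 = 238,168.35; Kowalski 626,788/1,546,649 × $833,800 = 337,902.03.
After rounding ($100): Lindqvist $107,300; Ibarra $150,500; Dube $238,200; Kowalski $337,900. Sum = $833,900.
Difference $833,800 − $833,900 = −$100 applied to largest allocation (Kowalski): Kowalski becomes $337,800.

Lindqvist: $107,300 | Ibarra: $150,500 | Dube: $238,200 | Kowalski: $337,800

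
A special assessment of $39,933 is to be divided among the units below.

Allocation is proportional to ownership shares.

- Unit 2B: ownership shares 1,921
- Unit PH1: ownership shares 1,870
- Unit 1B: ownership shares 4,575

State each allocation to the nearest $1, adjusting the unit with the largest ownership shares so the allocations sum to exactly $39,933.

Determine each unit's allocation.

Combined ownership shares = 1,921 + 1,870 + 4,575 = 8,366.
Raw shares: Unit 2B 9,169.41; Unit PH1 8,925.98; Unit 1B 21,837.61.
After rounding ($1): Unit 2B $9,169; Unit PH1 $8,926; Unit 1B $21,838. Sum = $39,933.
Sum already equals the total — no adjustment.

Unit 2B: $9,169 · Unit PH1: $8,926 · Unit 1B: $21,838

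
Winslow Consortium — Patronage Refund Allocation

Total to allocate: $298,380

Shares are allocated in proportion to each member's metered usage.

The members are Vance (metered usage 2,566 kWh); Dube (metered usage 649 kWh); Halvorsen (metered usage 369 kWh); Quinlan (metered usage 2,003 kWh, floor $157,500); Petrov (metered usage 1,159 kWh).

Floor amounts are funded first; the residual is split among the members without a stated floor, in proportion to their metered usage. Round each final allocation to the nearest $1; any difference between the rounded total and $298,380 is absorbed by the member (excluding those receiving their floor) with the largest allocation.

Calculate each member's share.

Guaranteed amounts: Quinlan $157,500. Residual $140,880.
Residual split over remaining metered usage 4,743: Vance 76,217.18 → $76,217; Dube 19,277.07 → $19,277; Halvorsen 10,960.30 → $10,960; Petrov 34,425.45 → $34,425.
Rounding difference +$1 applied to Vance → $76,218.

Vance: $76,218; Dube: $19,277; Halvorsen: $10,960; Quinlan: $157,500; Petrov: $34,425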